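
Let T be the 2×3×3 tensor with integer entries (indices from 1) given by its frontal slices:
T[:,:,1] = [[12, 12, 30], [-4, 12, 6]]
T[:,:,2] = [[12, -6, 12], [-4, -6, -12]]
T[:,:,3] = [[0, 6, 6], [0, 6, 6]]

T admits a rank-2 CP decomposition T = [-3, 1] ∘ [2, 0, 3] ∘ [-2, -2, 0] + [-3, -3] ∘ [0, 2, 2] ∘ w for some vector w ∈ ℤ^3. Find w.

Subtract the known terms from T to get the rank-1 residual R = [-3, -3] ∘ [0, 2, 2] ∘ w, so R[i,j,k] = a[i]·b[j]·w[k]. Pick indices with nonzero a[1]·b[2] = (-3)·(2) = -6. Only the fibre through (1,2,·) is needed: R[1,2,:] = T[1,2,:] − Σₗ aₗ[1]bₗ[2]cₗ = [12, -6, 6] − (-3)·(0)·[-2, -2, 0] = [12, -6, 6]. Then w[k] = R[1,2,k] / -6 for each k, giving w = [12, -6, 6] / -6 = [-2, 1, -1].

w = [-2, 1, -1]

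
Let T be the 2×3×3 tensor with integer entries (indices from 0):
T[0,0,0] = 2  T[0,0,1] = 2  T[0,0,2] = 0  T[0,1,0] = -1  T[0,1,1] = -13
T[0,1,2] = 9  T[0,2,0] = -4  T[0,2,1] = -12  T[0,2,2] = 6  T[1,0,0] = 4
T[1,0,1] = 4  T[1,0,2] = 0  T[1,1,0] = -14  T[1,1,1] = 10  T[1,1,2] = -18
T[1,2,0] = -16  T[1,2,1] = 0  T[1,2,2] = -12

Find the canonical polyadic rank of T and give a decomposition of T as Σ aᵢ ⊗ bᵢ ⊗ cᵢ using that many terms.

Lower bound: the mode-1 unfolding of T (rows indexed by i, columns by (j,k) = (0,0), (0,1), (0,2), (1,0), (1,1), (1,2), (2,0), (2,1), (2,2)) is [[2, 2, 0, -1, -13, 9, -4, -12, 6], [4, 4, 0, -14, 10, -18, -16, 0, -12]].
There the 2×2 minor on rows i ∈ {0, 1}, columns (j,k) ∈ {(0,0), (1,0)} is det [[2, -1], [4, -14]] = -24 ≠ 0, so this unfolding has rank ≥ 2; CP rank is at least every unfolding rank, so rank(T) ≥ 2. (This is only a lower bound: in general the CP rank may exceed every unfolding rank, so we still need to exhibit 2 rank-1 terms summing to T.)
Upper bound — finding two terms. Write S_k = T[:,:,k] for the frontal slices: S₀ = [[2, -1, -4], [4, -14, -16]], S₁ = [[2, -13, -12], [4, 10, 0]], S₂ = [[0, 9, 6], [0, -18, -12]].
If T = a₁ ⊗ b₁ ⊗ c₁ + a₂ ⊗ b₂ ⊗ c₂ then each S_k = c₁[k]·a₁b₁ᵀ + c₂[k]·a₂b₂ᵀ. S₀ and S₁ are linearly independent, so a₁b₁ᵀ and a₂b₂ᵀ must span the same plane of matrices: they are the rank-1 matrices of the form x·S₀ + y·S₁.
The 2×2 minor of x·S₀ + y·S₁ on rows {0,1}, columns {0,1} is −24·x² + 48·xy + 72·y² = (-24)·(x − 3·y)(x + y), vanishing at (x:y) = (3:1) and (1:-1).
M₁ = 3·S₀ + S₁ = [[8, -16, -24], [16, -32, -48]] = 8·(1, 2)(1, -2, -3)ᵀ and M₂ = S₀ − S₁ = [[0, 12, 8], [0, -24, -16]] = 4·(1, -2)(0, 3, 2)ᵀ, so take a₁ = (1, 2), b₁ = (1, -2, -3), a₂ = (1, -2), b₂ = (0, 3, 2).
Each slice is an integer combination of E₁ = a₁b₁ᵀ and E₂ = a₂b₂ᵀ: S₀ = 2·E₁ + E₂, S₁ = 2·E₁ − 3·E₂, S₂ = 3·E₂; reading off coefficients, c₁ = (2, 2, 0) and c₂ = (1, -3, 3).
Hence T = (1, 2) ⊗ (1, -2, -3) ⊗ (2, 2, 0) + (1, -2) ⊗ (0, 3, 2) ⊗ (1, -3, 3), so rank(T) ≤ 2.
These bounds meet, so rank(T) = 2.
Check entry T[1,0,0] = 4: (2)·(1)·(2) + (-2)·(0)·(1) = 4.

rank(T) = 2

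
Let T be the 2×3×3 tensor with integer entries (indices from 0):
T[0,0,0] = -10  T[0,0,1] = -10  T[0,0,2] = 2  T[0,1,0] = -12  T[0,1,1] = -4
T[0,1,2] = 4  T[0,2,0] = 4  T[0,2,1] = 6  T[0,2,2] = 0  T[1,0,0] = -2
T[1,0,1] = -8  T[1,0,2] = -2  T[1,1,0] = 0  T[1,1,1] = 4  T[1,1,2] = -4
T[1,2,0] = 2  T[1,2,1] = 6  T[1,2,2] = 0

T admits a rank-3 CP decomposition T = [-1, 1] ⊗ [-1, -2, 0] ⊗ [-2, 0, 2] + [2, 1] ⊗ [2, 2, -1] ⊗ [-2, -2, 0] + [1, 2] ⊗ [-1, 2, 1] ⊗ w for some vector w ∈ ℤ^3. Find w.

w = [0, 2, 0]

Subtract the known terms from T to get the rank-1 residual R = [1, 2] ⊗ [-1, 2, 1] ⊗ w, so R[i,j,k] = a[i]·b[j]·w[k]. Pick indices with nonzero a[0]·b[0] = (1)·(-1) = -1. Only the fibre through (0,0,·) is needed: R[0,0,:] = T[0,0,:] − Σₗ aₗ[0]bₗ[0]cₗ = [-10, -10, 2] − (-1)·(-1)·[-2, 0, 2] − (2)·(2)·[-2, -2, 0] = [0, -2, 0]. Then w[k] = R[0,0,k] / -1 for each k, giving w = [0, -2, 0] / -1 = [0, 2, 0].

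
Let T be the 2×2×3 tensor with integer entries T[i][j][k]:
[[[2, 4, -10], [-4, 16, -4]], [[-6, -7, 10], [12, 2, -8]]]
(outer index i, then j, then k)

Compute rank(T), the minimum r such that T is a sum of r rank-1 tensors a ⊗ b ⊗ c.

Lower bound: the mode-3 unfolding of T (rows indexed by k, columns by (i,j) = (0,0), (0,1), (1,0), (1,1)) is [[2, -4, -6, 12], [4, 16, -7, 2], [-10, -4, 10, -8]].
There the 3×3 minor on rows k ∈ {0, 1, 2}, columns (i,j) ∈ {(0,0), (0,1), (1,0)} is det [[2, -4, -6], [4, 16, -7], [-10, -4, 10]] = -720 ≠ 0, so this unfolding has rank ≥ 3; CP rank is at least every unfolding rank, so rank(T) ≥ 3. (This is only a lower bound: in general the CP rank may exceed every unfolding rank, so we still need to exhibit 3 rank-1 terms summing to T.)
Upper bound: T is a sum of 3 rank-1 terms, T = [1, 2] ⊗ [1, -2] ⊗ [-2, -2, 2] + [2, -1] ⊗ [1, -2] ⊗ [2, -1, -2] + [2, -1] ⊗ [1, 1] ⊗ [0, 4, -4] (one valid choice — decompositions are not unique — normalised so each a, b is primitive with positive first nonzero entry; check it by expanding all entries), so rank(T) ≤ 3.
These bounds meet, so rank(T) = 3.

3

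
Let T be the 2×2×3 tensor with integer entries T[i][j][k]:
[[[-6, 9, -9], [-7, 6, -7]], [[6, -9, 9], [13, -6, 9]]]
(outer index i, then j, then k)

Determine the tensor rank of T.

Lower bound: the mode-2 unfolding of T (rows indexed by j, columns by (i,k) = (0,0), (0,1), (0,2), (1,0), (1,1), (1,2)) is [[-6, 9, -9, 6, -9, 9], [-7, 6, -7, 13, -6, 9]].
There the 2×2 minor on rows j ∈ {0, 1}, columns (i,k) ∈ {(0,0), (0,1)} is det [[-6, 9], [-7, 6]] = 27 ≠ 0, so this unfolding has rank ≥ 2; CP rank is at least every unfolding rank, so rank(T) ≥ 2. (Unfolding ranks only ever bound the CP rank from below — rank(T) can be strictly larger than all of them — so the matching upper bound has to come from an explicit 2-term decomposition.)
Upper bound — finding two terms. Write S_k = T[:,:,k] for the frontal slices: S₀ = [[-6, -7], [6, 13]], S₁ = [[9, 6], [-9, -6]], S₂ = [[-9, -7], [9, 9]].
If T = a₁ ⊗ b₁ ⊗ c₁ + a₂ ⊗ b₂ ⊗ c₂ then each S_k = c₁[k]·a₁b₁ᵀ + c₂[k]·a₂b₂ᵀ. S₀ and S₁ are linearly independent, so a₁b₁ᵀ and a₂b₂ᵀ must span the same plane of matrices: they are the rank-1 matrices of the form x·S₀ + y·S₁.
det(x·S₀ + y·S₁) is −36·x² + 54·xy = (-18)·(2·x − 3·y)(x), vanishing at (x:y) = (3:2) and (0:1).
M₁ = 3·S₀ + 2·S₁ = [[0, -9], [0, 27]] = (-9)·(1, -3)(0, 1)ᵀ and M₂ = S₁ = [[9, 6], [-9, -6]] = 3·(1, -1)(3, 2)ᵀ, so take a₁ = (1, -3), b₁ = (0, 1), a₂ = (1, -1), b₂ = (3, 2).
Each slice is an integer combination of E₁ = a₁b₁ᵀ and E₂ = a₂b₂ᵀ: S₀ = −3·E₁ − 2·E₂, S₁ = 3·E₂, S₂ = −E₁ − 3·E₂; reading off coefficients, c₁ = (-3, 0, -1) and c₂ = (-2, 3, -3).
Hence T = (1, -3) ⊗ (0, 1) ⊗ (-3, 0, -1) + (1, -1) ⊗ (3, 2) ⊗ (-2, 3, -3), so rank(T) ≤ 2.
These bounds meet, so rank(T) = 2.

2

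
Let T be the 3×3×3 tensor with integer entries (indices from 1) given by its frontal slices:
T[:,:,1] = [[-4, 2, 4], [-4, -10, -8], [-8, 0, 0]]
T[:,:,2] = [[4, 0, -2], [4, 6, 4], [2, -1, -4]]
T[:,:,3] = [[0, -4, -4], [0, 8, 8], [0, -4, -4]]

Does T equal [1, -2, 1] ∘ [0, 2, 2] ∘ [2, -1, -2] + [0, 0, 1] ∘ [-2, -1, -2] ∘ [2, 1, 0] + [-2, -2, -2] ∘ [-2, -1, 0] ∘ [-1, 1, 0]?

Yes

Reconstruct entrywise from the claimed factors. For example, T[3,2,3] = -4 and Σₗ aₗ[3]bₗ[2]cₗ[3] = (1)·(2)·(-2) + (1)·(-1)·(0) + (-2)·(-1)·(0) = -4; checking all 27 entries, every one matches. The claim holds.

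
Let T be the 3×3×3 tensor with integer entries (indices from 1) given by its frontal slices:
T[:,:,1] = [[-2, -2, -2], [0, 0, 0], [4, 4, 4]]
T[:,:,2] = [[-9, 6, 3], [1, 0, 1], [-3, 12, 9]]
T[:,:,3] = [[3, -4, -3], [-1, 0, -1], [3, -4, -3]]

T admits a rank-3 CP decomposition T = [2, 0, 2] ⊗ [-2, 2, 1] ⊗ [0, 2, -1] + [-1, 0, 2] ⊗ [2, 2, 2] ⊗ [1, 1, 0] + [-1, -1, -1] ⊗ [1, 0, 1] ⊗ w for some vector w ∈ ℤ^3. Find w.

Subtract the known terms from T to get the rank-1 residual R = [-1, -1, -1] ⊗ [1, 0, 1] ⊗ w, so R[i,j,k] = a[i]·b[j]·w[k]. Pick indices with nonzero a[1]·b[1] = (-1)·(1) = -1. Only the fibre through (1,1,·) is needed: R[1,1,:] = T[1,1,:] − Σₗ aₗ[1]bₗ[1]cₗ = [-2, -9, 3] − (2)·(-2)·[0, 2, -1] − (-1)·(2)·[1, 1, 0] = [0, 1, -1]. Then w[k] = R[1,1,k] / -1 for each k, giving w = [0, 1, -1] / -1 = [0, -1, 1].

w = [0, -1, 1]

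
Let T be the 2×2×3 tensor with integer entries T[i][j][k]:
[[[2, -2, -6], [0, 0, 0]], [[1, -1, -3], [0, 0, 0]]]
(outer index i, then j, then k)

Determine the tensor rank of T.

Lower bound: T ≠ 0 (e.g. T[0,0,0] = 2), so rank(T) ≥ 1.
Upper bound: if T = a ⊗ b ⊗ c then every fibre of T is a multiple of the corresponding factor, so read the factors off the fibres through the nonzero entry T[0,0,0] = 2.
The mode-1 fibre T[:,0,0] = [2, 1] gives a = [2, 1] (primitive direction); the mode-2 fibre T[0,:,0] = [2, 0] gives b = [1, 0]; then c[k] = T[0,0,k] / (a[0]·b[0]) = [2, -2, -6] / 2 = [1, -1, -3].
Expanding [2, 1] ⊗ [1, 0] ⊗ [1, -1, -3] reproduces all 12 entries of T, so T = [2, 1] ⊗ [1, 0] ⊗ [1, -1, -3] and rank(T) ≤ 1.
These bounds meet, so rank(T) = 1.

1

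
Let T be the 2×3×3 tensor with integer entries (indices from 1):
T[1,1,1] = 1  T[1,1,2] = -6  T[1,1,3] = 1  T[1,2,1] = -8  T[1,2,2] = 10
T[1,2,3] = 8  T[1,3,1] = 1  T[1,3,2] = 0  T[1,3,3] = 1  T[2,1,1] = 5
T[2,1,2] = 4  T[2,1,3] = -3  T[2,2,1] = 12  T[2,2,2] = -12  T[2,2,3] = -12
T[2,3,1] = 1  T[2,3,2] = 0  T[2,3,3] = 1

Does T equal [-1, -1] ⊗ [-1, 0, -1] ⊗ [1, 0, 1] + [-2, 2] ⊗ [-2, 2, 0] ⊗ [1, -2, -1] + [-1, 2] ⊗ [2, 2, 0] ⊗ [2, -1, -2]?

Yes

Reconstruct entrywise from the claimed factors. For example, T[2,2,2] = -12 and Σₗ aₗ[2]bₗ[2]cₗ[2] = (-1)·(0)·(0) + (2)·(2)·(-2) + (2)·(2)·(-1) = -12; checking all 18 entries, every one matches. The claim holds.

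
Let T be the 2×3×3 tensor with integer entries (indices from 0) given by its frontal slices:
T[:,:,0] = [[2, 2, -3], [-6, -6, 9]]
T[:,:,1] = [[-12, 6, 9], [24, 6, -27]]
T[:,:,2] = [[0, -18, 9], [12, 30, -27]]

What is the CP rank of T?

Lower bound: the mode-3 unfolding of T (rows indexed by k, columns by (i,j) = (0,0), (0,1), (0,2), (1,0), (1,1), (1,2)) is [[2, 2, -3, -6, -6, 9], [-12, 6, 9, 24, 6, -27], [0, -18, 9, 12, 30, -27]].
There the 2×2 minor on rows k ∈ {0, 1}, columns (i,j) ∈ {(0,0), (0,1)} is det [[2, 2], [-12, 6]] = 36 ≠ 0, so this unfolding has rank ≥ 2; CP rank is at least every unfolding rank, so rank(T) ≥ 2. (Flattening ranks never certify an upper bound on CP rank; for that we must actually write T with 2 rank-1 terms.)
Upper bound — finding two terms. Write S_k = T[:,:,k] for the frontal slices: S₀ = [[2, 2, -3], [-6, -6, 9]], S₁ = [[-12, 6, 9], [24, 6, -27]], S₂ = [[0, -18, 9], [12, 30, -27]].
If T = a₁ (x) b₁ (x) c₁ + a₂ (x) b₂ (x) c₂ then each S_k = c₁[k]·a₁b₁ᵀ + c₂[k]·a₂b₂ᵀ. S₀ and S₁ are linearly independent, so a₁b₁ᵀ and a₂b₂ᵀ must span the same plane of matrices: they are the rank-1 matrices of the form x·S₀ + y·S₁.
The 2×2 minor of x·S₀ + y·S₁ on rows {0,1}, columns {0,1} is 72·xy − 216·y² = 72·(x − 3·y)(y), vanishing at (x:y) = (3:1) and (1:0).
M₁ = 3·S₀ + S₁ = [[-6, 12, 0], [6, -12, 0]] = (-6)·[1, -1][1, -2, 0]ᵀ and M₂ = S₀ = [[2, 2, -3], [-6, -6, 9]] = [1, -3][2, 2, -3]ᵀ, so take a₁ = [1, -1], b₁ = [1, -2, 0], a₂ = [1, -3], b₂ = [2, 2, -3].
Each slice is an integer combination of E₁ = a₁b₁ᵀ and E₂ = a₂b₂ᵀ: S₀ = E₂, S₁ = −6·E₁ − 3·E₂, S₂ = 6·E₁ − 3·E₂; reading off coefficients, c₁ = [0, -6, 6] and c₂ = [1, -3, -3].
Hence T = [1, -1] (x) [1, -2, 0] (x) [0, -6, 6] + [1, -3] (x) [2, 2, -3] (x) [1, -3, -3], so rank(T) ≤ 2.
These bounds meet, so rank(T) = 2.

2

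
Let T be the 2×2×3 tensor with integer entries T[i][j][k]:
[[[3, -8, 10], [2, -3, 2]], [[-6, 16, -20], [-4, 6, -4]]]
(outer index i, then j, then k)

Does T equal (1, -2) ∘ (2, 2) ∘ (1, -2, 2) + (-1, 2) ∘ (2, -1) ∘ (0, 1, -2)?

Reconstruct entry (0,0,0) from the claimed factors: Σₗ aₗ[0]bₗ[0]cₗ[0] = (1)·(2)·(1) + (-1)·(2)·(0) = 2, but T[0,0,0] = 3. The claim is false.

No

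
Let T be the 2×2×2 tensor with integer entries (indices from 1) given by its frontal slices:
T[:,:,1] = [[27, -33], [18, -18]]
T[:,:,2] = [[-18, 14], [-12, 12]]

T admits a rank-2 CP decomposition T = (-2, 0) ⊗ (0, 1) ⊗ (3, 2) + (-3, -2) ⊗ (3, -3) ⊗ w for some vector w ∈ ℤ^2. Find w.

Subtract the known terms from T to get the rank-1 residual R = (-3, -2) ⊗ (3, -3) ⊗ w, so R[i,j,k] = a[i]·b[j]·w[k]. Pick indices with nonzero a[1]·b[1] = (-3)·(3) = -9. Only the fibre through (1,1,·) is needed: R[1,1,:] = T[1,1,:] − Σₗ aₗ[1]bₗ[1]cₗ = [27, -18] − (-2)·(0)·(3, 2) = [27, -18]. Then w[k] = R[1,1,k] / -9 for each k, giving w = [27, -18] / -9 = (-3, 2).

w = (-3, 2)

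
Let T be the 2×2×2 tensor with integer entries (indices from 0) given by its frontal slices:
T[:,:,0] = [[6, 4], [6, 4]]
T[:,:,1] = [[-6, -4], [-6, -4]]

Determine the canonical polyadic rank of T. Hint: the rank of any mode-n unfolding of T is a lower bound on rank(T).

1

Lower bound: T ≠ 0 (e.g. T[0,0,0] = 6), so rank(T) ≥ 1.
Upper bound: if T = a ⊗ b ⊗ c then every fibre of T is a multiple of the corresponding factor, so read the factors off the fibres through the nonzero entry T[0,0,0] = 6.
The mode-1 fibre T[:,0,0] = [6, 6] gives a = [1, 1] (primitive direction); the mode-2 fibre T[0,:,0] = [6, 4] gives b = [3, 2]; then c[k] = T[0,0,k] / (a[0]·b[0]) = [6, -6] / 3 = [2, -2].
Expanding [1, 1] ⊗ [3, 2] ⊗ [2, -2] reproduces all 8 entries of T, so T = [1, 1] ⊗ [3, 2] ⊗ [2, -2] and rank(T) ≤ 1.
These bounds meet, so rank(T) = 1.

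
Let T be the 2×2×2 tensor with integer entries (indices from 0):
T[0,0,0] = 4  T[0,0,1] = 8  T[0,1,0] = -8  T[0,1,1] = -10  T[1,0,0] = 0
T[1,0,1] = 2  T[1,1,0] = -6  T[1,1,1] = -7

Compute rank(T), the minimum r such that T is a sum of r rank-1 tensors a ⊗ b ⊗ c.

2

Lower bound: the mode-1 unfolding of T (rows indexed by i, columns by (j,k) = (0,0), (0,1), (1,0), (1,1)) is [[4, 8, -8, -10], [0, 2, -6, -7]].
There the 2×2 minor on rows i ∈ {0, 1}, columns (j,k) ∈ {(0,0), (0,1)} is det [[4, 8], [0, 2]] = 8 ≠ 0, so this unfolding has rank ≥ 2; CP rank is at least every unfolding rank, so rank(T) ≥ 2. (Flattening ranks never certify an upper bound on CP rank; for that we must actually write T with 2 rank-1 terms.)
Upper bound — finding two terms. Write S_k = T[:,:,k] for the frontal slices: S₀ = [[4, -8], [0, -6]], S₁ = [[8, -10], [2, -7]].
If T = a₁ ⊗ b₁ ⊗ c₁ + a₂ ⊗ b₂ ⊗ c₂ then each S_k = c₁[k]·a₁b₁ᵀ + c₂[k]·a₂b₂ᵀ. S₀ and S₁ are linearly independent, so a₁b₁ᵀ and a₂b₂ᵀ must span the same plane of matrices: they are the rank-1 matrices of the form x·S₀ + y·S₁.
det(x·S₀ + y·S₁) is −24·x² − 60·xy − 36·y² = (-12)·(2·x + 3·y)(x + y), vanishing at (x:y) = (3:-2) and (1:-1).
M₁ = 3·S₀ − 2·S₁ = [[-4, -4], [-4, -4]] = (-4)·[1, 1][1, 1]ᵀ and M₂ = S₀ − S₁ = [[-4, 2], [-2, 1]] = −[2, 1][2, -1]ᵀ, so take a₁ = [1, 1], b₁ = [1, 1], a₂ = [2, 1], b₂ = [2, -1].
Each slice is an integer combination of E₁ = a₁b₁ᵀ and E₂ = a₂b₂ᵀ: S₀ = −4·E₁ + 2·E₂, S₁ = −4·E₁ + 3·E₂; reading off coefficients, c₁ = [-4, -4] and c₂ = [2, 3].
Hence T = [1, 1] ⊗ [1, 1] ⊗ [-4, -4] + [2, 1] ⊗ [2, -1] ⊗ [2, 3], so rank(T) ≤ 2.
These bounds meet, so rank(T) = 2.
Check entry T[0,1,1] = -10: (1)·(1)·(-4) + (2)·(-1)·(3) = -10.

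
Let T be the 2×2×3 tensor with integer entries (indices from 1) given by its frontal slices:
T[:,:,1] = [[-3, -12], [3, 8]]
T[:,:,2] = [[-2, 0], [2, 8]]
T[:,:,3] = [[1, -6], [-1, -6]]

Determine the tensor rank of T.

2

Lower bound: in the mode-1 unfolding of T (rows indexed by i, columns by (j,k)) the 2×2 minor on rows i ∈ {1, 2}, columns (j,k) ∈ {(1,1), (2,1)} is det [[-3, -12], [3, 8]] = 12 ≠ 0, so that unfolding has rank ≥ 2 and hence rank(T) ≥ 2 (CP rank is at least every unfolding rank, though it can be larger).
Upper bound: with S_k = T[:,:,k], the two rank-1 terms a₁b₁ᵀ, a₂b₂ᵀ are the rank-1 members of the pencil x·S₁ + y·S₂.
det(x·S₁ + y·S₂) is 12·x² − 16·xy − 16·y² = 4·(x − 2·y)(3·x + 2·y), vanishing at (x:y) = (2:1) and (2:-3).
M₁ = 2·S₁ + S₂ = [[-8, -24], [8, 24]] = (-8)·[1, -1][1, 3]ᵀ and M₂ = 2·S₁ − 3·S₂ = [[0, -24], [0, -8]] = (-8)·[3, 1][0, 1]ᵀ, so take a₁ = [1, -1], b₁ = [1, 3], a₂ = [3, 1], b₂ = [0, 1].
Each slice is an integer combination of E₁ = a₁b₁ᵀ and E₂ = a₂b₂ᵀ: S₁ = −3·E₁ − E₂, S₂ = −2·E₁ + 2·E₂, S₃ = E₁ − 3·E₂; reading off coefficients, c₁ = [-3, -2, 1] and c₂ = [-1, 2, -3].
Hence T = [1, -1] ⊗ [1, 3] ⊗ [-3, -2, 1] + [3, 1] ⊗ [0, 1] ⊗ [-1, 2, -3], so rank(T) ≤ 2.
These bounds meet, so rank(T) = 2.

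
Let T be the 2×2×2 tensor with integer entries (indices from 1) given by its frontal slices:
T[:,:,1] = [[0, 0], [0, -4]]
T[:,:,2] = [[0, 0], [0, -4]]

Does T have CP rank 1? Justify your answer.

Yes

If T = a ⊗ b ⊗ c then every fibre of T is a multiple of the corresponding factor, so read the factors off the fibres through the nonzero entry T[2,2,1] = -4.
The mode-1 fibre T[:,2,1] = [0, -4] gives a = [0, 1] (primitive direction); the mode-2 fibre T[2,:,1] = [0, -4] gives b = [0, 1]; then c[k] = T[2,2,k] / (a[2]·b[2]) = [-4, -4] / 1 = [-4, -4].
Expanding [0, 1] ⊗ [0, 1] ⊗ [-4, -4] reproduces all 8 entries of T, so T = [0, 1] ⊗ [0, 1] ⊗ [-4, -4] and rank(T) ≤ 1.
Equivalently every frontal slice T[:,:,k] is c[k] times the rank-1 matrix [0, 1] ⊗ [0, 1]. So T has rank 1 (it is nonzero).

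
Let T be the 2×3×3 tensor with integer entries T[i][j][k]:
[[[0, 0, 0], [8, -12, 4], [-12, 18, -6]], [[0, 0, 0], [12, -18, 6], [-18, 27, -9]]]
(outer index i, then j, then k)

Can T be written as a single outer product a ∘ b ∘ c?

Yes

If T = a ∘ b ∘ c then every fibre of T is a multiple of the corresponding factor, so read the factors off the fibres through the nonzero entry T[0,1,0] = 8.
The mode-1 fibre T[:,1,0] = [8, 12] gives a = [2, 3] (primitive direction); the mode-2 fibre T[0,:,0] = [0, 8, -12] gives b = [0, 2, -3]; then c[k] = T[0,1,k] / (a[0]·b[1]) = [8, -12, 4] / 4 = [2, -3, 1].
Expanding [2, 3] ∘ [0, 2, -3] ∘ [2, -3, 1] reproduces all 18 entries of T, so T = [2, 3] ∘ [0, 2, -3] ∘ [2, -3, 1] and rank(T) ≤ 1.
Equivalently every frontal slice T[:,:,k] is c[k] times the rank-1 matrix [2, 3] ∘ [0, 2, -3]. So T has rank 1 (it is nonzero).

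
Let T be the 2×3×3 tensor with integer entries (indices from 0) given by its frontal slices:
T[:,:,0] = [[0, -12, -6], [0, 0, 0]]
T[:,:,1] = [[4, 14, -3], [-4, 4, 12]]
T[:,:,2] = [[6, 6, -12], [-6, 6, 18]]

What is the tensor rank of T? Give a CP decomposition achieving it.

rank(T) = 2

Lower bound: the mode-3 unfolding of T (rows indexed by k, columns by (i,j) = (0,0), (0,1), (0,2), (1,0), (1,1), (1,2)) is [[0, -12, -6, 0, 0, 0], [4, 14, -3, -4, 4, 12], [6, 6, -12, -6, 6, 18]].
There the 2×2 minor on rows k ∈ {0, 1}, columns (i,j) ∈ {(0,0), (0,1)} is det [[0, -12], [4, 14]] = 48 ≠ 0, so this unfolding has rank ≥ 2; CP rank is at least every unfolding rank, so rank(T) ≥ 2. (This is only a lower bound: in general the CP rank may exceed every unfolding rank, so we still need to exhibit 2 rank-1 terms summing to T.)
Upper bound — finding two terms. Write S_k = T[:,:,k] for the frontal slices: S₀ = [[0, -12, -6], [0, 0, 0]], S₁ = [[4, 14, -3], [-4, 4, 12]], S₂ = [[6, 6, -12], [-6, 6, 18]].
If T = a₁ ⊗ b₁ ⊗ c₁ + a₂ ⊗ b₂ ⊗ c₂ then each S_k = c₁[k]·a₁b₁ᵀ + c₂[k]·a₂b₂ᵀ. S₀ and S₁ are linearly independent, so a₁b₁ᵀ and a₂b₂ᵀ must span the same plane of matrices: they are the rank-1 matrices of the form x·S₀ + y·S₁.
The 2×2 minor of x·S₀ + y·S₁ on rows {0,1}, columns {0,1} is −48·xy + 72·y² = (-24)·(2·x − 3·y)(y), vanishing at (x:y) = (3:2) and (1:0).
M₁ = 3·S₀ + 2·S₁ = [[8, -8, -24], [-8, 8, 24]] = 8·[1, -1][1, -1, -3]ᵀ and M₂ = S₀ = [[0, -12, -6], [0, 0, 0]] = (-6)·[1, 0][0, 2, 1]ᵀ, so take a₁ = [1, -1], b₁ = [1, -1, -3], a₂ = [1, 0], b₂ = [0, 2, 1].
Each slice is an integer combination of E₁ = a₁b₁ᵀ and E₂ = a₂b₂ᵀ: S₀ = −6·E₂, S₁ = 4·E₁ + 9·E₂, S₂ = 6·E₁ + 6·E₂; reading off coefficients, c₁ = [0, 4, 6] and c₂ = [-6, 9, 6].
Hence T = [1, -1] ⊗ [1, -1, -3] ⊗ [0, 4, 6] + [1, 0] ⊗ [0, 2, 1] ⊗ [-6, 9, 6], so rank(T) ≤ 2.
These bounds meet, so rank(T) = 2.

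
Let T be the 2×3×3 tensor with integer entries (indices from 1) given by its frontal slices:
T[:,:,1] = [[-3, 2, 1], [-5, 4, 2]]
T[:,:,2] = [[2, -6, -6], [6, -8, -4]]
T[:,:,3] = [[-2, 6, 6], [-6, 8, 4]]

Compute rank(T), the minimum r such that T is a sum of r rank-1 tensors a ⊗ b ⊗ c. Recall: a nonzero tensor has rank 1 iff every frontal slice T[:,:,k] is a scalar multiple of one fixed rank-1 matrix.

3

Lower bound: the mode-2 unfolding of T (rows indexed by j, columns by (i,k) = (1,1), (1,2), (1,3), (2,1), (2,2), (2,3)) is [[-3, 2, -2, -5, 6, -6], [2, -6, 6, 4, -8, 8], [1, -6, 6, 2, -4, 4]].
There the 3×3 minor on rows j ∈ {1, 2, 3}, columns (i,k) ∈ {(1,1), (1,2), (2,1)} is det [[-3, 2, -5], [2, -6, 4], [1, -6, 2]] = -6 ≠ 0, so this unfolding has rank ≥ 3; CP rank is at least every unfolding rank, so rank(T) ≥ 3. (Flattening ranks never certify an upper bound on CP rank; for that we must actually write T with 3 rank-1 terms.)
Upper bound: T is a sum of 3 rank-1 terms, T = [1, 0] ⊗ [0, 1, 2] ⊗ [0, -2, 2] + [1, 1] ⊗ [1, 0, 0] ⊗ [-1, -2, 2] + [1, 2] ⊗ [2, -2, -1] ⊗ [-1, 2, -2] (written with every a and b primitive with positive leading entry and the scale carried by c; CP decompositions are not unique, and this one is verified by expanding entrywise), so rank(T) ≤ 3.
These bounds meet, so rank(T) = 3.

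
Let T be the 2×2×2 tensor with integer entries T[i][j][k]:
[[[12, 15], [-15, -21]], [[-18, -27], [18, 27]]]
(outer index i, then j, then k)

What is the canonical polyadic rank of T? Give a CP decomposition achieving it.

rank(T) = 2

Lower bound: in the mode-2 unfolding of T (rows indexed by j, columns by (i,k)) the 2×2 minor on rows j ∈ {0, 1}, columns (i,k) ∈ {(0,0), (0,1)} is det [[12, 15], [-15, -21]] = -27 ≠ 0, so that unfolding has rank ≥ 2 and hence rank(T) ≥ 2 (CP rank is at least every unfolding rank, though it can be larger).
Upper bound: with S_k = T[:,:,k], the two rank-1 terms a₁b₁ᵀ, a₂b₂ᵀ are the rank-1 members of the pencil x·S₀ + y·S₁.
det(x·S₀ + y·S₁) is −54·x² − 189·xy − 162·y² = (-27)·(2·x + 3·y)(x + 2·y), vanishing at (x:y) = (3:-2) and (2:-1).
M₁ = 3·S₀ − 2·S₁ = [[6, -3], [0, 0]] = 3·[1, 0][2, -1]ᵀ and M₂ = 2·S₀ − S₁ = [[9, -9], [-9, 9]] = 9·[1, -1][1, -1]ᵀ, so take a₁ = [1, 0], b₁ = [2, -1], a₂ = [1, -1], b₂ = [1, -1].
Each slice is an integer combination of E₁ = a₁b₁ᵀ and E₂ = a₂b₂ᵀ: S₀ = −3·E₁ + 18·E₂, S₁ = −6·E₁ + 27·E₂; reading off coefficients, c₁ = [-3, -6] and c₂ = [18, 27].
Hence T = [1, 0] (x) [2, -1] (x) [-3, -6] + [1, -1] (x) [1, -1] (x) [18, 27], so rank(T) ≤ 2.
These bounds meet, so rank(T) = 2.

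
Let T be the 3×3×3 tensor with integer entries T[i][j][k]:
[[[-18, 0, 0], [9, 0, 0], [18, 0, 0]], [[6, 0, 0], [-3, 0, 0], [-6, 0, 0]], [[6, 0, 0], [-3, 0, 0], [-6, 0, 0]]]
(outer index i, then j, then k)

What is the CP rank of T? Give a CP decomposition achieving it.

Lower bound: T ≠ 0 (e.g. T[0,0,0] = -18), so rank(T) ≥ 1.
Upper bound: the mode-1 fibre T[:,0,0] = [-18, 6, 6] gives a = [3, -1, -1] (primitive direction); the mode-2 fibre T[0,:,0] = [-18, 9, 18] gives b = [2, -1, -2]; then c[k] = T[0,0,k] / (a[0]·b[0]) = [-18, 0, 0] / 6 = [-3, 0, 0].
Expanding [3, -1, -1] (x) [2, -1, -2] (x) [-3, 0, 0] reproduces all 27 entries of T, so T = [3, -1, -1] (x) [2, -1, -2] (x) [-3, 0, 0] and rank(T) ≤ 1.
These bounds meet, so rank(T) = 1.

rank(T) = 1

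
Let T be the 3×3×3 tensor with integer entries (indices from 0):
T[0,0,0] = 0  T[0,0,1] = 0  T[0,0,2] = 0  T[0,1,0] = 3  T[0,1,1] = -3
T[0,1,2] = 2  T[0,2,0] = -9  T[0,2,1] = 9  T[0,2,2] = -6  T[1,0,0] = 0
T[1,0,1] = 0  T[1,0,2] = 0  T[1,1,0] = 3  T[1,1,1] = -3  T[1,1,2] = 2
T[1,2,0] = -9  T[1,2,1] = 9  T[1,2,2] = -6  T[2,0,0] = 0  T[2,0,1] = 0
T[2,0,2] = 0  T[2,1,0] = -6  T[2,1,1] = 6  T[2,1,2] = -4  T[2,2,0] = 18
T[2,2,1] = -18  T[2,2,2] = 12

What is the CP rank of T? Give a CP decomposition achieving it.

rank(T) = 1

Lower bound: T ≠ 0 (e.g. T[0,1,0] = 3), so rank(T) ≥ 1.
Upper bound: if T = a ⊗ b ⊗ c then every fibre of T is a multiple of the corresponding factor, so read the factors off the fibres through the nonzero entry T[0,1,0] = 3.
The mode-1 fibre T[:,1,0] = [3, 3, -6] gives a = [1, 1, -2] (primitive direction); the mode-2 fibre T[0,:,0] = [0, 3, -9] gives b = [0, 1, -3]; then c[k] = T[0,1,k] / (a[0]·b[1]) = [3, -3, 2] / 1 = [3, -3, 2].
Expanding [1, 1, -2] ⊗ [0, 1, -3] ⊗ [3, -3, 2] reproduces all 27 entries of T, so T = [1, 1, -2] ⊗ [0, 1, -3] ⊗ [3, -3, 2] and rank(T) ≤ 1.
These bounds meet, so rank(T) = 1.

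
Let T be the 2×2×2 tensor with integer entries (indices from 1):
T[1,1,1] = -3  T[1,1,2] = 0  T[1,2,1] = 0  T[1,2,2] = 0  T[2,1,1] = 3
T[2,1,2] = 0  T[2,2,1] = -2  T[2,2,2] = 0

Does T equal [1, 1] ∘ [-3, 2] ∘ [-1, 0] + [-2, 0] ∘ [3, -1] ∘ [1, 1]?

No

Reconstruct entry (1,1,2) from the claimed factors: Σₗ aₗ[1]bₗ[1]cₗ[2] = (1)·(-3)·(0) + (-2)·(3)·(1) = -6, but T[1,1,2] = 0. The claim is false.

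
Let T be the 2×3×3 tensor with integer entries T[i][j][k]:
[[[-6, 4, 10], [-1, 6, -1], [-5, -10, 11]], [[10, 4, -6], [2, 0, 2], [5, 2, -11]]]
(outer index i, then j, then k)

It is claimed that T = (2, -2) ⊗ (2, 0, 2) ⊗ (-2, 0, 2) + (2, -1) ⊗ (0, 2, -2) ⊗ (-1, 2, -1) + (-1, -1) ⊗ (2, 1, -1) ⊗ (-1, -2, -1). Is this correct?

No

Reconstruct entry (0,1,0) from the claimed factors: Σₗ aₗ[0]bₗ[1]cₗ[0] = (2)·(0)·(-2) + (2)·(2)·(-1) + (-1)·(1)·(-1) = -3, but T[0,1,0] = -1. The claim is false.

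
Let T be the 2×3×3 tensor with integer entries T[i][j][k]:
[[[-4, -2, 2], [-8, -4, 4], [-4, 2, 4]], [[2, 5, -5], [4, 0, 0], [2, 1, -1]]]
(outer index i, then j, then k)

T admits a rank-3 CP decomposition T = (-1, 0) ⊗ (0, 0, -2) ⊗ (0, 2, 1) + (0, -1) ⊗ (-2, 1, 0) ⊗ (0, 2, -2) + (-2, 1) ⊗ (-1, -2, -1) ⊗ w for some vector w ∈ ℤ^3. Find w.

w = (-2, -1, 1)

Subtract the known terms from T to get the rank-1 residual R = (-2, 1) ⊗ (-1, -2, -1) ⊗ w, so R[i,j,k] = a[i]·b[j]·w[k]. Pick indices with nonzero a[0]·b[0] = (-2)·(-1) = 2. Only the fibre through (0,0,·) is needed: R[0,0,:] = T[0,0,:] − Σₗ aₗ[0]bₗ[0]cₗ = [-4, -2, 2] − (-1)·(0)·(0, 2, 1) − (0)·(-2)·(0, 2, -2) = [-4, -2, 2]. Then w[k] = R[0,0,k] / 2 for each k, giving w = [-4, -2, 2] / 2 = (-2, -1, 1).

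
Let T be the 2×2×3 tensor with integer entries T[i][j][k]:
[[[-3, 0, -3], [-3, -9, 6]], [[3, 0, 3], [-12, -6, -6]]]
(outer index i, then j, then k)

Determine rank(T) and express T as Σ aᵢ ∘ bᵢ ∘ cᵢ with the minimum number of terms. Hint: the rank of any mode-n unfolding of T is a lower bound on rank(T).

Lower bound: the mode-1 unfolding of T (rows indexed by i, columns by (j,k) = (0,0), (0,1), (0,2), (1,0), (1,1), (1,2)) is [[-3, 0, -3, -3, -9, 6], [3, 0, 3, -12, -6, -6]].
There the 2×2 minor on rows i ∈ {0, 1}, columns (j,k) ∈ {(0,0), (1,0)} is det [[-3, -3], [3, -12]] = 45 ≠ 0, so this unfolding has rank ≥ 2; CP rank is at least every unfolding rank, so rank(T) ≥ 2. (This is only a lower bound: in general the CP rank may exceed every unfolding rank, so we still need to exhibit 2 rank-1 terms summing to T.)
Upper bound — finding two terms. Write S_k = T[:,:,k] for the frontal slices: S₀ = [[-3, -3], [3, -12]], S₁ = [[0, -9], [0, -6]], S₂ = [[-3, 6], [3, -6]].
If T = a₁ ∘ b₁ ∘ c₁ + a₂ ∘ b₂ ∘ c₂ then each S_k = c₁[k]·a₁b₁ᵀ + c₂[k]·a₂b₂ᵀ. S₀ and S₁ are linearly independent, so a₁b₁ᵀ and a₂b₂ᵀ must span the same plane of matrices: they are the rank-1 matrices of the form x·S₀ + y·S₁.
det(x·S₀ + y·S₁) is 45·x² + 45·xy = 45·(x + y)(x), vanishing at (x:y) = (1:-1) and (0:1).
M₁ = S₀ − S₁ = [[-3, 6], [3, -6]] = (-3)·[1, -1][1, -2]ᵀ and M₂ = S₁ = [[0, -9], [0, -6]] = (-3)·[3, 2][0, 1]ᵀ, so take a₁ = [1, -1], b₁ = [1, -2], a₂ = [3, 2], b₂ = [0, 1].
Each slice is an integer combination of E₁ = a₁b₁ᵀ and E₂ = a₂b₂ᵀ: S₀ = −3·E₁ − 3·E₂, S₁ = −3·E₂, S₂ = −3·E₁; reading off coefficients, c₁ = [-3, 0, -3] and c₂ = [-3, -3, 0].
Hence T = [1, -1] ∘ [1, -2] ∘ [-3, 0, -3] + [3, 2] ∘ [0, 1] ∘ [-3, -3, 0], so rank(T) ≤ 2.
These bounds meet, so rank(T) = 2.

rank(T) = 2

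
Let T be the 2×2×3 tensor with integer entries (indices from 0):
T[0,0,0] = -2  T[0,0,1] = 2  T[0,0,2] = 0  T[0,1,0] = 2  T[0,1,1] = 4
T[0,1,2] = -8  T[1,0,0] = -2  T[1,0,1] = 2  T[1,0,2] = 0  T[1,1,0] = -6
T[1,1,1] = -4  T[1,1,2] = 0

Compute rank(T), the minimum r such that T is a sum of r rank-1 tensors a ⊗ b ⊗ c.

3

Lower bound: the mode-3 unfolding of T (rows indexed by k, columns by (i,j) = (0,0), (0,1), (1,0), (1,1)) is [[-2, 2, -2, -6], [2, 4, 2, -4], [0, -8, 0, 0]].
There the 3×3 minor on rows k ∈ {0, 1, 2}, columns (i,j) ∈ {(0,0), (0,1), (1,1)} is det [[-2, 2, -6], [2, 4, -4], [0, -8, 0]] = 160 ≠ 0, so this unfolding has rank ≥ 3; CP rank is at least every unfolding rank, so rank(T) ≥ 3. (This is only a lower bound: in general the CP rank may exceed every unfolding rank, so we still need to exhibit 3 rank-1 terms summing to T.)
Upper bound: T is a sum of 3 rank-1 terms, T = [1, -1] ⊗ [0, 1] ⊗ [4, 4, -4] + [1, 1] ⊗ [1, -1] ⊗ [2, 0, 4] + [1, 1] ⊗ [1, 0] ⊗ [-4, 2, -4] (one valid choice — decompositions are not unique — normalised so each a, b is primitive with positive first nonzero entry; check it by expanding all entries), so rank(T) ≤ 3.
These bounds meet, so rank(T) = 3.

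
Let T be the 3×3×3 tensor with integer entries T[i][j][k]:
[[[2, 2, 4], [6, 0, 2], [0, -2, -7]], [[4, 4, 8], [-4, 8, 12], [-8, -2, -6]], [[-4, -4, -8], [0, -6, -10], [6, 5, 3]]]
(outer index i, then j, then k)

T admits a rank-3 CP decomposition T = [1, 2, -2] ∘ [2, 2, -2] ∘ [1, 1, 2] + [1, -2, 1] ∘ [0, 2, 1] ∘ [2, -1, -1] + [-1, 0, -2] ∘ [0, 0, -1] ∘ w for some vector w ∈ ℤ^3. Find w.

Subtract the known terms from T to get the rank-1 residual R = [-1, 0, -2] ∘ [0, 0, -1] ∘ w, so R[i,j,k] = a[i]·b[j]·w[k]. Pick indices with nonzero a[0]·b[2] = (-1)·(-1) = 1. Only the fibre through (0,2,·) is needed: R[0,2,:] = T[0,2,:] − Σₗ aₗ[0]bₗ[2]cₗ = [0, -2, -7] − (1)·(-2)·[1, 1, 2] − (1)·(1)·[2, -1, -1] = [0, 1, -2]. Then w[k] = R[0,2,k] / 1 for each k, giving w = [0, 1, -2] / 1 = [0, 1, -2].

w = [0, 1, -2]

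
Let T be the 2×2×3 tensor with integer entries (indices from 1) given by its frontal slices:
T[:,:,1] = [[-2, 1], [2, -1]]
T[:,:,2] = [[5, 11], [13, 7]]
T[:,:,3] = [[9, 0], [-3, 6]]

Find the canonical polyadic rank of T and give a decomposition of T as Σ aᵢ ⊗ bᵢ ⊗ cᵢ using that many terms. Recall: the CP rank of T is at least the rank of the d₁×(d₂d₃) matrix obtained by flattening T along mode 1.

rank(T) = 2

Lower bound: the mode-2 unfolding of T (rows indexed by j, columns by (i,k) = (1,1), (1,2), (1,3), (2,1), (2,2), (2,3)) is [[-2, 5, 9, 2, 13, -3], [1, 11, 0, -1, 7, 6]].
There the 2×2 minor on rows j ∈ {1, 2}, columns (i,k) ∈ {(1,1), (1,2)} is det [[-2, 5], [1, 11]] = -27 ≠ 0, so this unfolding has rank ≥ 2; CP rank is at least every unfolding rank, so rank(T) ≥ 2. (Flattening ranks never certify an upper bound on CP rank; for that we must actually write T with 2 rank-1 terms.)
Upper bound — finding two terms. Write S_k = T[:,:,k] for the frontal slices: S₁ = [[-2, 1], [2, -1]], S₂ = [[5, 11], [13, 7]], S₃ = [[9, 0], [-3, 6]].
If T = a₁ ⊗ b₁ ⊗ c₁ + a₂ ⊗ b₂ ⊗ c₂ then each S_k = c₁[k]·a₁b₁ᵀ + c₂[k]·a₂b₂ᵀ. S₁ and S₂ are linearly independent, so a₁b₁ᵀ and a₂b₂ᵀ must span the same plane of matrices: they are the rank-1 matrices of the form x·S₁ + y·S₂.
det(x·S₁ + y·S₂) is −54·xy − 108·y² = (-54)·(x + 2·y)(y), vanishing at (x:y) = (2:-1) and (1:0).
M₁ = 2·S₁ − S₂ = [[-9, -9], [-9, -9]] = (-9)·(1, 1)(1, 1)ᵀ and M₂ = S₁ = [[-2, 1], [2, -1]] = −(1, -1)(2, -1)ᵀ, so take a₁ = (1, 1), b₁ = (1, 1), a₂ = (1, -1), b₂ = (2, -1).
Each slice is an integer combination of E₁ = a₁b₁ᵀ and E₂ = a₂b₂ᵀ: S₁ = −E₂, S₂ = 9·E₁ − 2·E₂, S₃ = 3·E₁ + 3·E₂; reading off coefficients, c₁ = (0, 9, 3) and c₂ = (-1, -2, 3).
Hence T = (1, 1) ⊗ (1, 1) ⊗ (0, 9, 3) + (1, -1) ⊗ (2, -1) ⊗ (-1, -2, 3), so rank(T) ≤ 2.
These bounds meet, so rank(T) = 2.
Check entry T[1,2,3] = 0: (1)·(1)·(3) + (1)·(-1)·(3) = 0.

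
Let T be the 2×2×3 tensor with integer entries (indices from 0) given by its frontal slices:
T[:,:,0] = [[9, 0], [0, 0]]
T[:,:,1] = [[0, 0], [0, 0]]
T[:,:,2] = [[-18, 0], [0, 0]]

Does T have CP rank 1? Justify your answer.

If T = a ⊗ b ⊗ c then every fibre of T is a multiple of the corresponding factor, so read the factors off the fibres through the nonzero entry T[0,0,0] = 9.
The mode-1 fibre T[:,0,0] = [9, 0] gives a = [1, 0] (primitive direction); the mode-2 fibre T[0,:,0] = [9, 0] gives b = [1, 0]; then c[k] = T[0,0,k] / (a[0]·b[0]) = [9, 0, -18] / 1 = [9, 0, -18].
Expanding [1, 0] ⊗ [1, 0] ⊗ [9, 0, -18] reproduces all 12 entries of T, so T = [1, 0] ⊗ [1, 0] ⊗ [9, 0, -18] and rank(T) ≤ 1.
Equivalently every frontal slice T[:,:,k] is c[k] times the rank-1 matrix [1, 0] ⊗ [1, 0]. So T has rank 1 (it is nonzero).

Yes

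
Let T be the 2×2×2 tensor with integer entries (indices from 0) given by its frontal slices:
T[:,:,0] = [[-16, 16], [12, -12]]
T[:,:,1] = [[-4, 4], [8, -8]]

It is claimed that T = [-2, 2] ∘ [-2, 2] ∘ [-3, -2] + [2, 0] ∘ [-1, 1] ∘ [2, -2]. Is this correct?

Reconstruct entrywise from the claimed factors. For example, T[0,0,1] = -4 and Σₗ aₗ[0]bₗ[0]cₗ[1] = (-2)·(-2)·(-2) + (2)·(-1)·(-2) = -4; checking all 8 entries, every one matches. The claim holds.

Yes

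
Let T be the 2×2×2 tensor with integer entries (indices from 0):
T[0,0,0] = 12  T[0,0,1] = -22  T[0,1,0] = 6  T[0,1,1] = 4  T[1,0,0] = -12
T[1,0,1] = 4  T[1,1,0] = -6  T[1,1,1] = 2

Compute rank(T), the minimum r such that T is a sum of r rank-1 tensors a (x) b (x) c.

2

Lower bound: the mode-1 unfolding of T (rows indexed by i, columns by (j,k) = (0,0), (0,1), (1,0), (1,1)) is [[12, -22, 6, 4], [-12, 4, -6, 2]].
There the 2×2 minor on rows i ∈ {0, 1}, columns (j,k) ∈ {(0,0), (0,1)} is det [[12, -22], [-12, 4]] = -216 ≠ 0, so this unfolding has rank ≥ 2; CP rank is at least every unfolding rank, so rank(T) ≥ 2. (Unfolding ranks only ever bound the CP rank from below — rank(T) can be strictly larger than all of them — so the matching upper bound has to come from an explicit 2-term decomposition.)
Upper bound — finding two terms. Write S_k = T[:,:,k] for the frontal slices: S₀ = [[12, 6], [-12, -6]], S₁ = [[-22, 4], [4, 2]].
If T = a₁ (x) b₁ (x) c₁ + a₂ (x) b₂ (x) c₂ then each S_k = c₁[k]·a₁b₁ᵀ + c₂[k]·a₂b₂ᵀ. S₀ and S₁ are linearly independent, so a₁b₁ᵀ and a₂b₂ᵀ must span the same plane of matrices: they are the rank-1 matrices of the form x·S₀ + y·S₁.
det(x·S₀ + y·S₁) is 180·xy − 60·y² = 60·(3·x − y)(y), vanishing at (x:y) = (1:3) and (1:0).
M₁ = S₀ + 3·S₁ = [[-54, 18], [0, 0]] = (-18)·(1, 0)(3, -1)ᵀ and M₂ = S₀ = [[12, 6], [-12, -6]] = 6·(1, -1)(2, 1)ᵀ, so take a₁ = (1, 0), b₁ = (3, -1), a₂ = (1, -1), b₂ = (2, 1).
Each slice is an integer combination of E₁ = a₁b₁ᵀ and E₂ = a₂b₂ᵀ: S₀ = 6·E₂, S₁ = −6·E₁ − 2·E₂; reading off coefficients, c₁ = (0, -6) and c₂ = (6, -2).
Hence T = (1, 0) (x) (3, -1) (x) (0, -6) + (1, -1) (x) (2, 1) (x) (6, -2), so rank(T) ≤ 2.
These bounds meet, so rank(T) = 2.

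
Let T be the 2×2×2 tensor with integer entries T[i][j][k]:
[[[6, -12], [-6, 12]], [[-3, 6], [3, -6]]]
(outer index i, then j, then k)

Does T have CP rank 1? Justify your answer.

If T = a ∘ b ∘ c then every fibre of T is a multiple of the corresponding factor, so read the factors off the fibres through the nonzero entry T[0,0,0] = 6.
The mode-1 fibre T[:,0,0] = [6, -3] gives a = [2, -1] (primitive direction); the mode-2 fibre T[0,:,0] = [6, -6] gives b = [1, -1]; then c[k] = T[0,0,k] / (a[0]·b[0]) = [6, -12] / 2 = [3, -6].
Expanding [2, -1] ∘ [1, -1] ∘ [3, -6] reproduces all 8 entries of T, so T = [2, -1] ∘ [1, -1] ∘ [3, -6] and rank(T) ≤ 1.
Equivalently every frontal slice T[:,:,k] is c[k] times the rank-1 matrix [2, -1] ∘ [1, -1]. So T has rank 1 (it is nonzero).

Yes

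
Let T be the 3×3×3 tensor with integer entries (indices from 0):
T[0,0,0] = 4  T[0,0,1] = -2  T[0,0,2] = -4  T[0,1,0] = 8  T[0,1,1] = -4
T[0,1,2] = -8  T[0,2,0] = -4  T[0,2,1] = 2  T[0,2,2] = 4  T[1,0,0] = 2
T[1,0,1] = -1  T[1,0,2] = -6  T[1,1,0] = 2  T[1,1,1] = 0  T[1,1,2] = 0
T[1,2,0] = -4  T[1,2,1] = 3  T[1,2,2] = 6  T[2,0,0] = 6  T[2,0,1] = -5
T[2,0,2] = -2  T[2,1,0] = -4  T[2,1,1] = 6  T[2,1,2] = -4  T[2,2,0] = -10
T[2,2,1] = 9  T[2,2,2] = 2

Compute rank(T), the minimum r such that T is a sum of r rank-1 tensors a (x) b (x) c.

Lower bound: the mode-1 unfolding of T (rows indexed by i, columns by (j,k) = (0,0), (0,1), (0,2), (1,0), (1,1), (1,2), (2,0), (2,1), (2,2)) is [[4, -2, -4, 8, -4, -8, -4, 2, 4], [2, -1, -6, 2, 0, 0, -4, 3, 6], [6, -5, -2, -4, 6, -4, -10, 9, 2]].
There the 3×3 minor on rows i ∈ {0, 1, 2}, columns (j,k) ∈ {(0,0), (0,1), (0,2)} is det [[4, -2, -4], [2, -1, -6], [6, -5, -2]] = -32 ≠ 0, so this unfolding has rank ≥ 3; CP rank is at least every unfolding rank, so rank(T) ≥ 3. (Flattening ranks never certify an upper bound on CP rank; for that we must actually write T with 3 rank-1 terms.)
Upper bound: T is a sum of 3 rank-1 terms, T = [0, 1, 0] (x) [1, -1, -1] (x) [-2, 2, -4] + [0, 1, 2] (x) [1, -2, -2] (x) [2, -2, 0] + [2, 1, 1] (x) [1, 2, -1] (x) [2, -1, -2] (one valid choice — decompositions are not unique — normalised so each a, b is primitive with positive first nonzero entry; check it by expanding all entries), so rank(T) ≤ 3.
These bounds meet, so rank(T) = 3.

3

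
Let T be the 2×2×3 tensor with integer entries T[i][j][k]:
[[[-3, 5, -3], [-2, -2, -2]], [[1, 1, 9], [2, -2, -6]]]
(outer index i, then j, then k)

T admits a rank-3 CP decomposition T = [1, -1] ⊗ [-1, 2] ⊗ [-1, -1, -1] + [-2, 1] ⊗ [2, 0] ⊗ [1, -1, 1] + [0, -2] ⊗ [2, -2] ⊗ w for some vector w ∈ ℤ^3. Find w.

w = [0, -1, -2]

Subtract the known terms from T to get the rank-1 residual R = [0, -2] ⊗ [2, -2] ⊗ w, so R[i,j,k] = a[i]·b[j]·w[k]. Pick indices with nonzero a[1]·b[0] = (-2)·(2) = -4. Only the fibre through (1,0,·) is needed: R[1,0,:] = T[1,0,:] − Σₗ aₗ[1]bₗ[0]cₗ = [1, 1, 9] − (-1)·(-1)·[-1, -1, -1] − (1)·(2)·[1, -1, 1] = [0, 4, 8]. Then w[k] = R[1,0,k] / -4 for each k, giving w = [0, 4, 8] / -4 = [0, -1, -2].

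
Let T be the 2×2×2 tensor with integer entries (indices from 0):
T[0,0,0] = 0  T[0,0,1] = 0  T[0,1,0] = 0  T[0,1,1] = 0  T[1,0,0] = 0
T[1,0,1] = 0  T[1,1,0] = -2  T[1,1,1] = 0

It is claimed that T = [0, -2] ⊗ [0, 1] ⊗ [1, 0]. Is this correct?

Yes

Reconstruct entrywise from the claimed factors. For example, T[1,1,1] = 0 and Σₗ aₗ[1]bₗ[1]cₗ[1] = (-2)·(1)·(0) = 0; checking all 8 entries, every one matches. The claim holds.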